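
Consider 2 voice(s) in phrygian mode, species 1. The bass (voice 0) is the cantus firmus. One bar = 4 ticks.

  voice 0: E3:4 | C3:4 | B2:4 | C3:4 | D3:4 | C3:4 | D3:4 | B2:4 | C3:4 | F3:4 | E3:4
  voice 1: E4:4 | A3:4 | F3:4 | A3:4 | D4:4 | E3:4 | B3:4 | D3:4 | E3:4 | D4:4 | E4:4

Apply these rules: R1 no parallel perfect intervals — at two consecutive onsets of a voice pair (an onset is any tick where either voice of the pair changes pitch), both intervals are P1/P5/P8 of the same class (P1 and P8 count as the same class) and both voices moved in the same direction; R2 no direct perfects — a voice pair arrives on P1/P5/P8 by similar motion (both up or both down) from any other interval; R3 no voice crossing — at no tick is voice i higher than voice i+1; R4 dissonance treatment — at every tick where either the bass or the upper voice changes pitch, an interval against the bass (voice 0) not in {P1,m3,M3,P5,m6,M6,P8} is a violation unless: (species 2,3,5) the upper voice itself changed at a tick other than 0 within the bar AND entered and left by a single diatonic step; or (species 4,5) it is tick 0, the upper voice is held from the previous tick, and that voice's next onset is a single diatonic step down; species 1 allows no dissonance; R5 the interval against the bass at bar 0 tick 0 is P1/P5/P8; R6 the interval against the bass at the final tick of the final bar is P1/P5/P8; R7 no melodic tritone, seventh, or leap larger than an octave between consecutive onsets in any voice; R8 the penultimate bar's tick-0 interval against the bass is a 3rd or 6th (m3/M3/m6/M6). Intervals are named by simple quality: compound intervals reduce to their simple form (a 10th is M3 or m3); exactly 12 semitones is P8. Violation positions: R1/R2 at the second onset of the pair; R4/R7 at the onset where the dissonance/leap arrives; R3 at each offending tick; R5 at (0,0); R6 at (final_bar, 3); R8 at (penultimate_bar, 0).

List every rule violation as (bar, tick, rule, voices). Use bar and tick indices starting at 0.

(2, 0, R4, (0, 1))
(4, 0, R2, (0, 1))
(5, 0, R7, (1,))
(9, 0, R7, (1,))

bar 0: v0=E3 v1=E4 downbeat P8
bar 1: v0=C3 v1=A3 downbeat M6
bar 2: v0=B2 v1=F3 downbeat TT
bar 3: v0=C3 v1=A3 downbeat M6
bar 4: v0=D3 v1=D4 downbeat P8
bar 5: v0=C3 v1=E3 downbeat M3
bar 6: v0=D3 v1=B3 downbeat M6
bar 7: v0=B2 v1=D3 downbeat m3
bar 8: v0=C3 v1=E3 downbeat M3
bar 9: v0=F3 v1=D4 downbeat M6
bar 10: v0=E3 v1=E4 downbeat P8
  -> R4 @ bar 2 tick 0 v(0, 1): B2/F3 TT untreated
  -> R2 @ bar 4 tick 0 v(0, 1): C3/A3 M6 -> D3/D4 P8 similar
  -> R7 @ bar 5 tick 0 v(1,): D4->E3 leap 10st
  -> R7 @ bar 9 tick 0 v(1,): E3->D4 leap 10st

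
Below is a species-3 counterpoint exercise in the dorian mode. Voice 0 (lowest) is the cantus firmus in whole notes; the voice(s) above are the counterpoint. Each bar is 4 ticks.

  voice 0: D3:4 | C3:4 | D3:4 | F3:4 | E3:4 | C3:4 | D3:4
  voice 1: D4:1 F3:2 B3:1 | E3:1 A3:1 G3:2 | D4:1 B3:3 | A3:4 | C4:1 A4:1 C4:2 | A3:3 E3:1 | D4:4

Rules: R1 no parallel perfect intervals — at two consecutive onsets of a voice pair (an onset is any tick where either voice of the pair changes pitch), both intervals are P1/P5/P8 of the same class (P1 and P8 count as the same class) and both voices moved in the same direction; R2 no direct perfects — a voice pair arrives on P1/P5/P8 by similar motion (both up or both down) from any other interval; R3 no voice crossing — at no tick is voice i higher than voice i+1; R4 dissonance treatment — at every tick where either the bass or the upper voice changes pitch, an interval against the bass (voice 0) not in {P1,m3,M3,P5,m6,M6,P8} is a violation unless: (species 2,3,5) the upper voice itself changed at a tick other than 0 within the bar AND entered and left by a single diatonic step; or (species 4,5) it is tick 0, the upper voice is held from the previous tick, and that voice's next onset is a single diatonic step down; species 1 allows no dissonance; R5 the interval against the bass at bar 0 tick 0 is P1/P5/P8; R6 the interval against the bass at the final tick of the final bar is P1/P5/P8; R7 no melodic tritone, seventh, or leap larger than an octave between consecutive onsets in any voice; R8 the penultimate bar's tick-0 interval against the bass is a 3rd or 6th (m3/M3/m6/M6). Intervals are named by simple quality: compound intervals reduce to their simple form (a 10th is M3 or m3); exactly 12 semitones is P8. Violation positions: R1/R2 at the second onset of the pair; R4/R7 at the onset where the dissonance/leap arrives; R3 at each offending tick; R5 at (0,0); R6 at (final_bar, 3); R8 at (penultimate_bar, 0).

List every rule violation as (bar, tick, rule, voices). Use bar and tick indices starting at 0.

bar 0: v0=D3 v1=D4 downbeat P8
bar 1: v0=C3 v1=E3 downbeat M3
bar 2: v0=D3 v1=D4 downbeat P8
bar 3: v0=F3 v1=A3 downbeat M3
bar 4: v0=E3 v1=C4 downbeat m6
bar 5: v0=C3 v1=A3 downbeat M6
bar 6: v0=D3 v1=D4 downbeat P8
  -> R7 @ bar 0 tick 3 v(1,): F3->B3 leap 6st
  -> R2 @ bar 2 tick 0 v(0, 1): C3/G3 P5 -> D3/D4 P8 similar
  -> R4 @ bar 4 tick 1 v(0, 1): E3/A4 P4 untreated
  -> R2 @ bar 6 tick 0 v(0, 1): C3/E3 M3 -> D3/D4 P8 similar
  -> R7 @ bar 6 tick 0 v(1,): E3->D4 leap 10st

(0, 3, R7, (1,))
(2, 0, R2, (0, 1))
(4, 1, R4, (0, 1))
(6, 0, R2, (0, 1))
(6, 0, R7, (1,))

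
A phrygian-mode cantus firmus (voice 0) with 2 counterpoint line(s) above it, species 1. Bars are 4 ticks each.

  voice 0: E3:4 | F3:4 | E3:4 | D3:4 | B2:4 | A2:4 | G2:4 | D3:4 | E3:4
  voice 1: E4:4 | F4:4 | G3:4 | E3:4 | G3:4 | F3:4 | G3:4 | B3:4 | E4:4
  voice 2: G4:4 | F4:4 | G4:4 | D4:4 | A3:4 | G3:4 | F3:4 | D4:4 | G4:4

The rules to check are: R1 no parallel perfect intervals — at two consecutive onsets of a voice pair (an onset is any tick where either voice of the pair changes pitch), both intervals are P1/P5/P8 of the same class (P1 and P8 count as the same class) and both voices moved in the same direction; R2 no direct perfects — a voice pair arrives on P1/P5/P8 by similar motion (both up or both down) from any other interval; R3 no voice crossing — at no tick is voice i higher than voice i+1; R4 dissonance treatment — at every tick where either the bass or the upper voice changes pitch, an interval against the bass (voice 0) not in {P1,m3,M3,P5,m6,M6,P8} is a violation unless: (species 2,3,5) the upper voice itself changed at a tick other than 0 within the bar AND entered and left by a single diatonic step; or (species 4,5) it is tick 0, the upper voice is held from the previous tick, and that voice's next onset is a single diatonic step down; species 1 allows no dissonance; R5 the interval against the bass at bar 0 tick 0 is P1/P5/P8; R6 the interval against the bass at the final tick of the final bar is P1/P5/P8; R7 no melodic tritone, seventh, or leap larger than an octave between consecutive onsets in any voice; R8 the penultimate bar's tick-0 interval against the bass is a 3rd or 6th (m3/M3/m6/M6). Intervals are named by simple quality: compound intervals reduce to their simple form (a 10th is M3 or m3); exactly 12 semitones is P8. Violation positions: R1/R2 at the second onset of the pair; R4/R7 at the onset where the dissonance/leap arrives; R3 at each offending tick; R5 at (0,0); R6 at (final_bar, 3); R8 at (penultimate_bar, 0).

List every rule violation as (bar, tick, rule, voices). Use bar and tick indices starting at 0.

(0, 0, R5, (0, 2))
(1, 0, R1, (0, 1))
(2, 0, R7, (1,))
(3, 0, R2, (0, 2))
(3, 0, R4, (0, 1))
(4, 0, R4, (0, 2))
(5, 0, R4, (0, 2))
(6, 0, R3, (1, 2))
(6, 0, R4, (0, 2))
(6, 1, R3, (1, 2))
(6, 2, R3, (1, 2))
(6, 3, R3, (1, 2))
(7, 0, R2, (0, 2))
(7, 0, R8, (0, 2))
(8, 0, R2, (0, 1))
(8, 3, R6, (0, 2))

bar 0: v0=E3 v1=E4 v2=G4 downbeat m3
bar 1: v0=F3 v1=F4 v2=F4 downbeat P8
bar 2: v0=E3 v1=G3 v2=G4 downbeat m3
bar 3: v0=D3 v1=E3 v2=D4 downbeat P8
bar 4: v0=B2 v1=G3 v2=A3 downbeat m7
bar 5: v0=A2 v1=F3 v2=G3 downbeat m7
bar 6: v0=G2 v1=G3 v2=F3 downbeat m7
bar 7: v0=D3 v1=B3 v2=D4 downbeat P8
bar 8: v0=E3 v1=E4 v2=G4 downbeat m3
  -> R5 @ bar 0 tick 0 v(0, 2): opens on m3
  -> R1 @ bar 1 tick 0 v(0, 1): E3/E4 P8 -> F3/F4 P8 similar
  -> R7 @ bar 2 tick 0 v(1,): F4->G3 leap 10st
  -> R2 @ bar 3 tick 0 v(0, 2): E3/G4 m3 -> D3/D4 P8 similar
  -> R4 @ bar 3 tick 0 v(0, 1): D3/E3 M2 untreated
  -> R4 @ bar 4 tick 0 v(0, 2): B2/A3 m7 untreated
  -> R4 @ bar 5 tick 0 v(0, 2): A2/G3 m7 untreated
  -> R3 @ bar 6 tick 0 v(1, 2): G3 above F3
  -> R4 @ bar 6 tick 0 v(0, 2): G2/F3 m7 untreated
  -> R3 @ bar 6 tick 1 v(1, 2): G3 above F3
  -> R3 @ bar 6 tick 2 v(1, 2): G3 above F3
  -> R3 @ bar 6 tick 3 v(1, 2): G3 above F3
  -> R2 @ bar 7 tick 0 v(0, 2): G2/F3 m7 -> D3/D4 P8 similar
  -> R8 @ bar 7 tick 0 v(0, 2): penult P8 not 3rd/6th
  -> R2 @ bar 8 tick 0 v(0, 1): D3/B3 M6 -> E3/E4 P8 similar
  -> R6 @ bar 8 tick 3 v(0, 2): closes on m3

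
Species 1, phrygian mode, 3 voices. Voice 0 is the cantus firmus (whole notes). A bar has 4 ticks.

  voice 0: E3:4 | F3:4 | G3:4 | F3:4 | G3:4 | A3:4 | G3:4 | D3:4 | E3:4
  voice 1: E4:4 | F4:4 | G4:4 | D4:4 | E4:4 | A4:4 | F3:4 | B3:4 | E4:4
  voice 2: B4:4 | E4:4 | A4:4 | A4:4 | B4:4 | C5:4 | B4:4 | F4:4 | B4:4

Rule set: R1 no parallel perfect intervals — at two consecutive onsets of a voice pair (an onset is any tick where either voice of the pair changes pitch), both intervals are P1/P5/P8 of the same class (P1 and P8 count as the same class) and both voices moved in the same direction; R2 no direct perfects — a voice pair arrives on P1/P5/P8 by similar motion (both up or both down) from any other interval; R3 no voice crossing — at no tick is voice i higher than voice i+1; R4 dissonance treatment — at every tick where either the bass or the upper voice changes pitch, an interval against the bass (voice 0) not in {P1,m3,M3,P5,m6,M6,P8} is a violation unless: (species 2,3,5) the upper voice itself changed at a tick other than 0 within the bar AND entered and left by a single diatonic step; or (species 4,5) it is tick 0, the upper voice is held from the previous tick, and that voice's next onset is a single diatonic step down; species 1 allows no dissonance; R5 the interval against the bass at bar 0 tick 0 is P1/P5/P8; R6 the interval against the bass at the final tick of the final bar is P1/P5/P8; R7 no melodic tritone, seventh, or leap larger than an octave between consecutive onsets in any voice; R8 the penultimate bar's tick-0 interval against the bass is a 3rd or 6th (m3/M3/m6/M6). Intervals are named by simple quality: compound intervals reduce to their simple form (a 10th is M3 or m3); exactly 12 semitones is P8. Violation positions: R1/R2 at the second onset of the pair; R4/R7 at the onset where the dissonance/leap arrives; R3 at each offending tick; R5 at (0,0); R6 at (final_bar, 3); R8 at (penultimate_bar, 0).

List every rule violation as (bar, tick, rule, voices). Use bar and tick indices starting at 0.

(1, 0, R1, (0, 1))
(1, 0, R3, (1, 2))
(1, 0, R4, (0, 2))
(1, 1, R3, (1, 2))
(1, 2, R3, (1, 2))
(1, 3, R3, (1, 2))
(2, 0, R1, (0, 1))
(2, 0, R4, (0, 2))
(4, 0, R1, (1, 2))
(5, 0, R2, (0, 1))
(6, 0, R3, (0, 1))
(6, 0, R4, (0, 1))
(6, 0, R7, (1,))
(6, 1, R3, (0, 1))
(6, 2, R3, (0, 1))
(6, 3, R3, (0, 1))
(7, 0, R7, (1,))
(7, 0, R7, (2,))
(8, 0, R2, (0, 1))
(8, 0, R2, (0, 2))
(8, 0, R2, (1, 2))
(8, 0, R7, (2,))

bar 0: v0=E3 v1=E4 v2=B4 downbeat P5
bar 1: v0=F3 v1=F4 v2=E4 downbeat M7
bar 2: v0=G3 v1=G4 v2=A4 downbeat M2
bar 3: v0=F3 v1=D4 v2=A4 downbeat M3
bar 4: v0=G3 v1=E4 v2=B4 downbeat M3
bar 5: v0=A3 v1=A4 v2=C5 downbeat m3
bar 6: v0=G3 v1=F3 v2=B4 downbeat M3
bar 7: v0=D3 v1=B3 v2=F4 downbeat m3
bar 8: v0=E3 v1=E4 v2=B4 downbeat P5
  -> R1 @ bar 1 tick 0 v(0, 1): E3/E4 P8 -> F3/F4 P8 similar
  -> R3 @ bar 1 tick 0 v(1, 2): F4 above E4
  -> R4 @ bar 1 tick 0 v(0, 2): F3/E4 M7 untreated
  -> R3 @ bar 1 tick 1 v(1, 2): F4 above E4
  -> R3 @ bar 1 tick 2 v(1, 2): F4 above E4
  -> R3 @ bar 1 tick 3 v(1, 2): F4 above E4
  -> R1 @ bar 2 tick 0 v(0, 1): F3/F4 P8 -> G3/G4 P8 similar
  -> R4 @ bar 2 tick 0 v(0, 2): G3/A4 M2 untreated
  -> R1 @ bar 4 tick 0 v(1, 2): D4/A4 P5 -> E4/B4 P5 similar
  -> R2 @ bar 5 tick 0 v(0, 1): G3/E4 M6 -> A3/A4 P8 similar
  -> R3 @ bar 6 tick 0 v(0, 1): G3 above F3
  -> R4 @ bar 6 tick 0 v(0, 1): G3/F3 M2 untreated
  -> R7 @ bar 6 tick 0 v(1,): A4->F3 leap 16st
  -> R3 @ bar 6 tick 1 v(0, 1): G3 above F3
  -> R3 @ bar 6 tick 2 v(0, 1): G3 above F3
  -> R3 @ bar 6 tick 3 v(0, 1): G3 above F3
  -> R7 @ bar 7 tick 0 v(1,): F3->B3 leap 6st
  -> R7 @ bar 7 tick 0 v(2,): B4->F4 leap 6st
  -> R2 @ bar 8 tick 0 v(0, 1): D3/B3 M6 -> E3/E4 P8 similar
  -> R2 @ bar 8 tick 0 v(0, 2): D3/F4 m3 -> E3/B4 P5 similar
  -> R2 @ bar 8 tick 0 v(1, 2): B3/F4 TT -> E4/B4 P5 similar
  -> R7 @ bar 8 tick 0 v(2,): F4->B4 leap 6st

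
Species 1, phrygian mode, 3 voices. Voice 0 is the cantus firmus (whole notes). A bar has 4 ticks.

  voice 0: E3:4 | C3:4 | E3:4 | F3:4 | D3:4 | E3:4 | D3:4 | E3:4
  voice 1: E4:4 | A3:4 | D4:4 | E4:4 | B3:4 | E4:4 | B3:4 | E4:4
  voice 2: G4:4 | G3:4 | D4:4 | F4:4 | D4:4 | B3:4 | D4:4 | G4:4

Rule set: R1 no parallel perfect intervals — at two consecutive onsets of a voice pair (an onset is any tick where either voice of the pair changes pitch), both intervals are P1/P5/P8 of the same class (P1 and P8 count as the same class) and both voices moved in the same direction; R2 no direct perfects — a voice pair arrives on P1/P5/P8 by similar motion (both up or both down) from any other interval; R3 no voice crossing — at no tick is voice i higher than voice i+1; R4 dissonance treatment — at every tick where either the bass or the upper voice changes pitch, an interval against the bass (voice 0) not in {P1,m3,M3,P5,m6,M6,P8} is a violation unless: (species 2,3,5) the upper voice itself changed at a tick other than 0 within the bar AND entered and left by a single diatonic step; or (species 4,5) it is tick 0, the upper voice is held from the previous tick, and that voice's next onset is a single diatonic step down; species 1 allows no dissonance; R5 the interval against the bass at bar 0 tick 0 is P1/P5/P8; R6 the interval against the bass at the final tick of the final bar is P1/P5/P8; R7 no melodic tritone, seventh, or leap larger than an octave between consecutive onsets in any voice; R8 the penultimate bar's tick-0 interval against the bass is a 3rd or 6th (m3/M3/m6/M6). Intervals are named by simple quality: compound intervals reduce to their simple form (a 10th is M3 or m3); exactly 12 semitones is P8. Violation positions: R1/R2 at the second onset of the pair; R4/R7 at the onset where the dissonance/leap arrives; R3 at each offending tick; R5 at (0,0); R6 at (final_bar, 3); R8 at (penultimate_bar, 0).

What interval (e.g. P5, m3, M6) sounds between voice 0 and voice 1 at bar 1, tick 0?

M6

voice 0=C3 voice 1=A3 -> M6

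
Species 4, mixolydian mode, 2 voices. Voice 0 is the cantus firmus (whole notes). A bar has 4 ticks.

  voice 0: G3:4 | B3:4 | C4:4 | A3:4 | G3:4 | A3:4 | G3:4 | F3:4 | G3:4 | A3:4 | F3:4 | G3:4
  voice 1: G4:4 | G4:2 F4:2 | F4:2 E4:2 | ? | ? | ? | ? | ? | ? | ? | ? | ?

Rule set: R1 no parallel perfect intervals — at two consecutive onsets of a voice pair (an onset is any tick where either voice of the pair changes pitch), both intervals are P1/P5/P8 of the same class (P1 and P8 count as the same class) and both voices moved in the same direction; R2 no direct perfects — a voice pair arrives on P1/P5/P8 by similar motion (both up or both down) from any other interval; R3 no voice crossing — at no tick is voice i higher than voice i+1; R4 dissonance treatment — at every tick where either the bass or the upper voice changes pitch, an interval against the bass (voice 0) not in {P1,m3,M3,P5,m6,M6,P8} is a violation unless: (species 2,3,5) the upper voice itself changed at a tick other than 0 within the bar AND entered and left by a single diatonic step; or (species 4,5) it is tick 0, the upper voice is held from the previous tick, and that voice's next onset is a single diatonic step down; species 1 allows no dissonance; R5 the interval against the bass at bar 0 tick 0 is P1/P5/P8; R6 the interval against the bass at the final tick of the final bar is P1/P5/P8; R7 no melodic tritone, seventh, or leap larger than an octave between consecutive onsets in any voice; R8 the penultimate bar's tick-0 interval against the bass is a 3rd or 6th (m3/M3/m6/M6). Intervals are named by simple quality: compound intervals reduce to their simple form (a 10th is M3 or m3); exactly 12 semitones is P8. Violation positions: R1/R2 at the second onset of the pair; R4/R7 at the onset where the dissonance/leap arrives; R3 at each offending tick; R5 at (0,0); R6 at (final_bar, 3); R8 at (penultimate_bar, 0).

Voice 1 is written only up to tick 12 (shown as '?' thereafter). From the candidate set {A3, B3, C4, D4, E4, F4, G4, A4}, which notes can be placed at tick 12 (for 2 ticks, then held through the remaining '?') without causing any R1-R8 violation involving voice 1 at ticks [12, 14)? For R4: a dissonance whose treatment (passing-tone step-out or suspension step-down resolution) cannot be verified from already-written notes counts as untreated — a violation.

A3: violates R2
B3: violates R4
C4: legal
D4: violates R4
E4: legal
F4: legal
G4: violates R4
A4: legal

{A4, C4, E4, F4}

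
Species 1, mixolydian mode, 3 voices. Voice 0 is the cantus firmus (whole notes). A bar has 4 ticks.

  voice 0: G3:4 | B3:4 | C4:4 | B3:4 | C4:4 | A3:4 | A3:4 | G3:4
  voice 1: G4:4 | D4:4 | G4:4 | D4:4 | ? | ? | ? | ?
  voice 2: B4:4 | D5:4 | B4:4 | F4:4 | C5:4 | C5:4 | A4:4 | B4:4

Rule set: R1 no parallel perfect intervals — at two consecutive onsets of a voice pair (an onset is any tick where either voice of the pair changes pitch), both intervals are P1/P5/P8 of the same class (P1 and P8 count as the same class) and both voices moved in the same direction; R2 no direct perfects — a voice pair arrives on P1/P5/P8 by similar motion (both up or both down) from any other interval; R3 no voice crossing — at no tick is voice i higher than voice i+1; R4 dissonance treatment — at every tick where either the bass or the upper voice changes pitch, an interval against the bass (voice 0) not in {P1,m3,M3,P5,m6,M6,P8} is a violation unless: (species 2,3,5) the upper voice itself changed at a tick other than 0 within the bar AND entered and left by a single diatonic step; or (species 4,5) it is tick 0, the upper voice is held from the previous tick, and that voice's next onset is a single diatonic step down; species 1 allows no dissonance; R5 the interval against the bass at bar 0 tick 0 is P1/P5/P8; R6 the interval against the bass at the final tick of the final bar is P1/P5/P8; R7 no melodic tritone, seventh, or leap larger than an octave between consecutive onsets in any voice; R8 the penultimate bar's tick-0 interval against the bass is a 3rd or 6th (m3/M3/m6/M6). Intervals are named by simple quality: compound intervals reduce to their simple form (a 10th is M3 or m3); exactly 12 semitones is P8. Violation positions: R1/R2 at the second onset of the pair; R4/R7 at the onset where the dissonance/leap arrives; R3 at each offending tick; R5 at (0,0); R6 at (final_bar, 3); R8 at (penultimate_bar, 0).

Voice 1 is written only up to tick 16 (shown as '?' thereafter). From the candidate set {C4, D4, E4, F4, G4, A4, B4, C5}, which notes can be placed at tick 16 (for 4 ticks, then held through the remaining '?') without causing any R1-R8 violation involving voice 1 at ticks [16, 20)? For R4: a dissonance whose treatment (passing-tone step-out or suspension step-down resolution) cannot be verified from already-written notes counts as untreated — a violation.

{A4, C4, E4}

C4: legal
D4: violates R4
E4: legal
F4: violates R2,R4
G4: violates R2
A4: legal
B4: violates R4
C5: violates R2,R7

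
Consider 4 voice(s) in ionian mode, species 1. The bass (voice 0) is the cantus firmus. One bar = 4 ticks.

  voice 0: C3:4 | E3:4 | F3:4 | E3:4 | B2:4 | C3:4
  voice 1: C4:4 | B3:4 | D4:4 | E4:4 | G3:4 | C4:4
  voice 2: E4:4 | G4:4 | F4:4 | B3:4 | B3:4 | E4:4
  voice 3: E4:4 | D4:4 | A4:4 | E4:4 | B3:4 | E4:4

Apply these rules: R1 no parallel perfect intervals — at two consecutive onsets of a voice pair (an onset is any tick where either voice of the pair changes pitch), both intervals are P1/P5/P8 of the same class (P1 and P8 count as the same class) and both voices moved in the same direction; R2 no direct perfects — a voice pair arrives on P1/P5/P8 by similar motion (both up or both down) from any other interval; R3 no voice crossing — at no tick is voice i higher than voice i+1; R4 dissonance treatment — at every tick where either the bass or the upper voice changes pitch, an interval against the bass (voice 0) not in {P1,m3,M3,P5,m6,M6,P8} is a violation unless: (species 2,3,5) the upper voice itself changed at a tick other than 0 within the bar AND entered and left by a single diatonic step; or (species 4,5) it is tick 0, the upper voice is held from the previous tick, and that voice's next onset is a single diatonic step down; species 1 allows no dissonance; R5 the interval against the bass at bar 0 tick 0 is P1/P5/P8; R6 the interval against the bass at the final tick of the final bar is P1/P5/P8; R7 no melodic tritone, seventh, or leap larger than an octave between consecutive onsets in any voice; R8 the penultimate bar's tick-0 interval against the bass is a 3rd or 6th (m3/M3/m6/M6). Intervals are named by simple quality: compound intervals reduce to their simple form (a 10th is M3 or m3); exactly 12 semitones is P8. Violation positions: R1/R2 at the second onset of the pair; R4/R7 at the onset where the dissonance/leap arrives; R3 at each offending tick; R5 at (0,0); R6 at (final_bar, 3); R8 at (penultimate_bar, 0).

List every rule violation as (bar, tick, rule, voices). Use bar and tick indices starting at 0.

bar 0: v0=C3 v1=C4 v2=E4 v3=E4 downbeat M3
bar 1: v0=E3 v1=B3 v2=G4 v3=D4 downbeat m7
bar 2: v0=F3 v1=D4 v2=F4 v3=A4 downbeat M3
bar 3: v0=E3 v1=E4 v2=B3 v3=E4 downbeat P8
bar 4: v0=B2 v1=G3 v2=B3 v3=B3 downbeat P8
bar 5: v0=C3 v1=C4 v2=E4 v3=E4 downbeat M3
  -> R5 @ bar 0 tick 0 v(0, 2): opens on M3
  -> R5 @ bar 0 tick 0 v(0, 3): opens on M3
  -> R3 @ bar 1 tick 0 v(2, 3): G4 above D4
  -> R4 @ bar 1 tick 0 v(0, 3): E3/D4 m7 untreated
  -> R3 @ bar 1 tick 1 v(2, 3): G4 above D4
  -> R3 @ bar 1 tick 2 v(2, 3): G4 above D4
  -> R3 @ bar 1 tick 3 v(2, 3): G4 above D4
  -> R2 @ bar 2 tick 0 v(1, 3): B3/D4 m3 -> D4/A4 P5 similar
  -> R2 @ bar 3 tick 0 v(0, 2): F3/F4 P8 -> E3/B3 P5 similar
  -> R2 @ bar 3 tick 0 v(0, 3): F3/A4 M3 -> E3/E4 P8 similar
  -> R3 @ bar 3 tick 0 v(1, 2): E4 above B3
  -> R7 @ bar 3 tick 0 v(2,): F4->B3 leap 6st
  -> R3 @ bar 3 tick 1 v(1, 2): E4 above B3
  -> R3 @ bar 3 tick 2 v(1, 2): E4 above B3
  -> R3 @ bar 3 tick 3 v(1, 2): E4 above B3
  -> R1 @ bar 4 tick 0 v(0, 3): E3/E4 P8 -> B2/B3 P8 similar
  -> R8 @ bar 4 tick 0 v(0, 2): penult P8 not 3rd/6th
  -> R8 @ bar 4 tick 0 v(0, 3): penult P8 not 3rd/6th
  -> R1 @ bar 5 tick 0 v(2, 3): B3/B3 P1 -> E4/E4 P1 similar
  -> R2 @ bar 5 tick 0 v(0, 1): B2/G3 m6 -> C3/C4 P8 similar
  -> R6 @ bar 5 tick 3 v(0, 2): closes on M3
  -> R6 @ bar 5 tick 3 v(0, 3): closes on M3

(0, 0, R5, (0, 2))
(0, 0, R5, (0, 3))
(1, 0, R3, (2, 3))
(1, 0, R4, (0, 3))
(1, 1, R3, (2, 3))
(1, 2, R3, (2, 3))
(1, 3, R3, (2, 3))
(2, 0, R2, (1, 3))
(3, 0, R2, (0, 2))
(3, 0, R2, (0, 3))
(3, 0, R3, (1, 2))
(3, 0, R7, (2,))
(3, 1, R3, (1, 2))
(3, 2, R3, (1, 2))
(3, 3, R3, (1, 2))
(4, 0, R1, (0, 3))
(4, 0, R8, (0, 2))
(4, 0, R8, (0, 3))
(5, 0, R1, (2, 3))
(5, 0, R2, (0, 1))
(5, 3, R6, (0, 2))
(5, 3, R6, (0, 3))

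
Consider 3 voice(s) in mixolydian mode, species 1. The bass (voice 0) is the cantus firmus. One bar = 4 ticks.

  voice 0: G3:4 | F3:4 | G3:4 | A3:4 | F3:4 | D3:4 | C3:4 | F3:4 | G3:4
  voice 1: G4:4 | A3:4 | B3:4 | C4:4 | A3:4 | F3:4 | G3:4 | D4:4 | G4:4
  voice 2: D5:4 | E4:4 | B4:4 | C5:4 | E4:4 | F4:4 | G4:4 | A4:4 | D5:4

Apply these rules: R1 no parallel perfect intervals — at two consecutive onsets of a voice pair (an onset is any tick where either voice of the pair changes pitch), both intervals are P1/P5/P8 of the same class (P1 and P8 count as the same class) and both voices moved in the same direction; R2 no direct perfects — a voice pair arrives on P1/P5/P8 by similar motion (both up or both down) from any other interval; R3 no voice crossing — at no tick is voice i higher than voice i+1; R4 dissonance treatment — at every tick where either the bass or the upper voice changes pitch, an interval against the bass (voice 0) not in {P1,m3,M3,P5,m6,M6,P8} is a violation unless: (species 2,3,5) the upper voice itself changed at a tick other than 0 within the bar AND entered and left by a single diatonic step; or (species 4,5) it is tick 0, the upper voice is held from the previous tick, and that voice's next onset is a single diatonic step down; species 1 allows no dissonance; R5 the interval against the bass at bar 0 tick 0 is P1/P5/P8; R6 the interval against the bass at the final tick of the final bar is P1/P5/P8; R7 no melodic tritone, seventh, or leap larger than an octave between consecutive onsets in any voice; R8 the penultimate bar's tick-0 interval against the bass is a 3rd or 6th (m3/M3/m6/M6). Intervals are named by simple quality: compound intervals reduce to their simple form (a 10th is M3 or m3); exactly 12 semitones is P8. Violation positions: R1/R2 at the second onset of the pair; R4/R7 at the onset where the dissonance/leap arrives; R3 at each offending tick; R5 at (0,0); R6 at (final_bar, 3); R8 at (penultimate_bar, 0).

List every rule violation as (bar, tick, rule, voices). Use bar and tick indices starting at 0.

bar 0: v0=G3 v1=G4 v2=D5 downbeat P5
bar 1: v0=F3 v1=A3 v2=E4 downbeat M7
bar 2: v0=G3 v1=B3 v2=B4 downbeat M3
bar 3: v0=A3 v1=C4 v2=C5 downbeat m3
bar 4: v0=F3 v1=A3 v2=E4 downbeat M7
bar 5: v0=D3 v1=F3 v2=F4 downbeat m3
bar 6: v0=C3 v1=G3 v2=G4 downbeat P5
bar 7: v0=F3 v1=D4 v2=A4 downbeat M3
bar 8: v0=G3 v1=G4 v2=D5 downbeat P5
  -> R1 @ bar 1 tick 0 v(1, 2): G4/D5 P5 -> A3/E4 P5 similar
  -> R4 @ bar 1 tick 0 v(0, 2): F3/E4 M7 untreated
  -> R7 @ bar 1 tick 0 v(1,): G4->A3 leap 10st
  -> R7 @ bar 1 tick 0 v(2,): D5->E4 leap 10st
  -> R2 @ bar 2 tick 0 v(1, 2): A3/E4 P5 -> B3/B4 P8 similar
  -> R1 @ bar 3 tick 0 v(1, 2): B3/B4 P8 -> C4/C5 P8 similar
  -> R2 @ bar 4 tick 0 v(1, 2): C4/C5 P8 -> A3/E4 P5 similar
  -> R4 @ bar 4 tick 0 v(0, 2): F3/E4 M7 untreated
  -> R1 @ bar 6 tick 0 v(1, 2): F3/F4 P8 -> G3/G4 P8 similar
  -> R2 @ bar 7 tick 0 v(1, 2): G3/G4 P8 -> D4/A4 P5 similar
  -> R1 @ bar 8 tick 0 v(1, 2): D4/A4 P5 -> G4/D5 P5 similar
  -> R2 @ bar 8 tick 0 v(0, 1): F3/D4 M6 -> G3/G4 P8 similar
  -> R2 @ bar 8 tick 0 v(0, 2): F3/A4 M3 -> G3/D5 P5 similar

(1, 0, R1, (1, 2))
(1, 0, R4, (0, 2))
(1, 0, R7, (1,))
(1, 0, R7, (2,))
(2, 0, R2, (1, 2))
(3, 0, R1, (1, 2))
(4, 0, R2, (1, 2))
(4, 0, R4, (0, 2))
(6, 0, R1, (1, 2))
(7, 0, R2, (1, 2))
(8, 0, R1, (1, 2))
(8, 0, R2, (0, 1))
(8, 0, R2, (0, 2))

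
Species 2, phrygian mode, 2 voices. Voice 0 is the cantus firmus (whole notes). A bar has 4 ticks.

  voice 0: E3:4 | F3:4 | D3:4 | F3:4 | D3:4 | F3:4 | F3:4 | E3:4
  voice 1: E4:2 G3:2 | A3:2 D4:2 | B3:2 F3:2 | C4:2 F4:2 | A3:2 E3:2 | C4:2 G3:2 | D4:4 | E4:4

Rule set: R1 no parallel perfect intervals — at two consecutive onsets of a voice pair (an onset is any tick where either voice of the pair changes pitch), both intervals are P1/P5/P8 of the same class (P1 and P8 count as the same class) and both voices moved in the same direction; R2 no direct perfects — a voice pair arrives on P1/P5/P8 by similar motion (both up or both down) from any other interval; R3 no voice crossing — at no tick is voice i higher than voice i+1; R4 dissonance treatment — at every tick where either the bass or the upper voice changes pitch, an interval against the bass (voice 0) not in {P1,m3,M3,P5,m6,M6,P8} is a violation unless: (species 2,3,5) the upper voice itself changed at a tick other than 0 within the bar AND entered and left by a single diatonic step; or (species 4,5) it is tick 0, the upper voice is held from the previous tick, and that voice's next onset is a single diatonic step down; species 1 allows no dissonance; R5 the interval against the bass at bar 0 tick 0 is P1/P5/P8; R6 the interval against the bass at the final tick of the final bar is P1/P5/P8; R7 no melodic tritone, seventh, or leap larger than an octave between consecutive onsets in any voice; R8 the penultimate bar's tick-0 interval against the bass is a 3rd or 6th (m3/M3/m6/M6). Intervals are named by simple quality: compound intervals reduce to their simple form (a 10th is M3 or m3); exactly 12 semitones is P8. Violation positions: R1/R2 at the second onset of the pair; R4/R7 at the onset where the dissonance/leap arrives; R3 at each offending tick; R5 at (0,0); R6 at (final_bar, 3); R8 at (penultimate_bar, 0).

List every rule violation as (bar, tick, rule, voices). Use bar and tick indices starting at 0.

bar 0: v0=E3 v1=E4 downbeat P8
bar 1: v0=F3 v1=A3 downbeat M3
bar 2: v0=D3 v1=B3 downbeat M6
bar 3: v0=F3 v1=C4 downbeat P5
bar 4: v0=D3 v1=A3 downbeat P5
bar 5: v0=F3 v1=C4 downbeat P5
bar 6: v0=F3 v1=D4 downbeat M6
bar 7: v0=E3 v1=E4 downbeat P8
  -> R7 @ bar 2 tick 2 v(1,): B3->F3 leap 6st
  -> R2 @ bar 3 tick 0 v(0, 1): D3/F3 m3 -> F3/C4 P5 similar
  -> R2 @ bar 4 tick 0 v(0, 1): F3/F4 P8 -> D3/A3 P5 similar
  -> R4 @ bar 4 tick 2 v(0, 1): D3/E3 M2 untreated
  -> R2 @ bar 5 tick 0 v(0, 1): D3/E3 M2 -> F3/C4 P5 similar
  -> R4 @ bar 5 tick 2 v(0, 1): F3/G3 M2 untreated

(2, 2, R7, (1,))
(3, 0, R2, (0, 1))
(4, 0, R2, (0, 1))
(4, 2, R4, (0, 1))
(5, 0, R2, (0, 1))
(5, 2, R4, (0, 1))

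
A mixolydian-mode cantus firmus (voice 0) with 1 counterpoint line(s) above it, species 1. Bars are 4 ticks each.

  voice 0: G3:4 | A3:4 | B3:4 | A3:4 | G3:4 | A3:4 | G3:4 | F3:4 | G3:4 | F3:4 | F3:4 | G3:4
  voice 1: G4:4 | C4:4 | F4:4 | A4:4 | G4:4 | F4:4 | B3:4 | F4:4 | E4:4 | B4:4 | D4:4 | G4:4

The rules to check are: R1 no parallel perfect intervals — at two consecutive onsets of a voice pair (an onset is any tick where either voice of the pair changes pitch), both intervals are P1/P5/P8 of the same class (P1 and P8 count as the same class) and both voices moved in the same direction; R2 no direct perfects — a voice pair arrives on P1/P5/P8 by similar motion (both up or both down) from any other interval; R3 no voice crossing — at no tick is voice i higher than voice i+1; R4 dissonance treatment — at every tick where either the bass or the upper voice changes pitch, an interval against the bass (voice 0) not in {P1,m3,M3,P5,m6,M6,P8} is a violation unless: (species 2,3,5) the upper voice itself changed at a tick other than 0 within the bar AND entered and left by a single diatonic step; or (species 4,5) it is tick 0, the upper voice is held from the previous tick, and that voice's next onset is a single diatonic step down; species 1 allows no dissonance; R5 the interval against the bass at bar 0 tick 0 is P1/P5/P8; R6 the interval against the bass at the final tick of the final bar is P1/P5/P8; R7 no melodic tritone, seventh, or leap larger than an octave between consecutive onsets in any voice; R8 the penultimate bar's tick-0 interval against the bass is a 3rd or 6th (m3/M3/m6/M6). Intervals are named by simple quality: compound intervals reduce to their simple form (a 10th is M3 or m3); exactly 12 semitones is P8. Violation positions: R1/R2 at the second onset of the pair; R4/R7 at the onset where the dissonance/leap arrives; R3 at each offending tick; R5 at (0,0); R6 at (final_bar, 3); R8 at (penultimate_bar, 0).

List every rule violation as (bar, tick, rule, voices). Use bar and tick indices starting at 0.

bar 0: v0=G3 v1=G4 downbeat P8
bar 1: v0=A3 v1=C4 downbeat m3
bar 2: v0=B3 v1=F4 downbeat TT
bar 3: v0=A3 v1=A4 downbeat P8
bar 4: v0=G3 v1=G4 downbeat P8
bar 5: v0=A3 v1=F4 downbeat m6
bar 6: v0=G3 v1=B3 downbeat M3
bar 7: v0=F3 v1=F4 downbeat P8
bar 8: v0=G3 v1=E4 downbeat M6
bar 9: v0=F3 v1=B4 downbeat TT
bar 10: v0=F3 v1=D4 downbeat M6
bar 11: v0=G3 v1=G4 downbeat P8
  -> R4 @ bar 2 tick 0 v(0, 1): B3/F4 TT untreated
  -> R1 @ bar 4 tick 0 v(0, 1): A3/A4 P8 -> G3/G4 P8 similar
  -> R7 @ bar 6 tick 0 v(1,): F4->B3 leap 6st
  -> R7 @ bar 7 tick 0 v(1,): B3->F4 leap 6st
  -> R4 @ bar 9 tick 0 v(0, 1): F3/B4 TT untreated
  -> R2 @ bar 11 tick 0 v(0, 1): F3/D4 M6 -> G3/G4 P8 similar

(2, 0, R4, (0, 1))
(4, 0, R1, (0, 1))
(6, 0, R7, (1,))
(7, 0, R7, (1,))
(9, 0, R4, (0, 1))
(11, 0, R2, (0, 1))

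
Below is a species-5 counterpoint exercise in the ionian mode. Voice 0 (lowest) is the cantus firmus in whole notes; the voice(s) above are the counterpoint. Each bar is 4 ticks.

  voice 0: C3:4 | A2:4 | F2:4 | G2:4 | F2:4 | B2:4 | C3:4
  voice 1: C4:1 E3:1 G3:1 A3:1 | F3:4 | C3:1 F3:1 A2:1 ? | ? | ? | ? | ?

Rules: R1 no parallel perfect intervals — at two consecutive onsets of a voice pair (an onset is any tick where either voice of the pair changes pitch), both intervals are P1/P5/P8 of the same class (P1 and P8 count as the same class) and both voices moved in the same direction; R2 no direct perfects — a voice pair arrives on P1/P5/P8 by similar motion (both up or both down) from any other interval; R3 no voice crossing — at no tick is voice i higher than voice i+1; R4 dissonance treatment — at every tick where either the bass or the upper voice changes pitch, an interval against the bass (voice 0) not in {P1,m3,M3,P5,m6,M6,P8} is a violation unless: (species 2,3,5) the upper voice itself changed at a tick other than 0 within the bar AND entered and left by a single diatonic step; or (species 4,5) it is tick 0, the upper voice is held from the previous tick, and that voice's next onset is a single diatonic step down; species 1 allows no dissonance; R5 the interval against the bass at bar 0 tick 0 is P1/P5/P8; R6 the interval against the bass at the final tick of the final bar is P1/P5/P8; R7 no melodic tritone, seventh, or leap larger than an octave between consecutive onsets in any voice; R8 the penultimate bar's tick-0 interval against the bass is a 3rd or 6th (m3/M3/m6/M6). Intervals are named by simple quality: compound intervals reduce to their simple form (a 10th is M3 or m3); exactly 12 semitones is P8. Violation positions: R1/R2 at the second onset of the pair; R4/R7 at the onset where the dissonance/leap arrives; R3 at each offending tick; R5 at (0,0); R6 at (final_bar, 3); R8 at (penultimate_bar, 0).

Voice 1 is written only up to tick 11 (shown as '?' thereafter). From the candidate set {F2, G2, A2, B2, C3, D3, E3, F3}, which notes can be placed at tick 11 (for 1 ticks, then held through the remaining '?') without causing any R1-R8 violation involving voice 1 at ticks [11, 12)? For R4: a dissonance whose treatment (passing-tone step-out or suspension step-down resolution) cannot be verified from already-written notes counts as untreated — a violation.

F2: legal
G2: violates R4
A2: legal
B2: violates R4
C3: legal
D3: legal
E3: violates R4
F3: legal

{A2, C3, D3, F2, F3}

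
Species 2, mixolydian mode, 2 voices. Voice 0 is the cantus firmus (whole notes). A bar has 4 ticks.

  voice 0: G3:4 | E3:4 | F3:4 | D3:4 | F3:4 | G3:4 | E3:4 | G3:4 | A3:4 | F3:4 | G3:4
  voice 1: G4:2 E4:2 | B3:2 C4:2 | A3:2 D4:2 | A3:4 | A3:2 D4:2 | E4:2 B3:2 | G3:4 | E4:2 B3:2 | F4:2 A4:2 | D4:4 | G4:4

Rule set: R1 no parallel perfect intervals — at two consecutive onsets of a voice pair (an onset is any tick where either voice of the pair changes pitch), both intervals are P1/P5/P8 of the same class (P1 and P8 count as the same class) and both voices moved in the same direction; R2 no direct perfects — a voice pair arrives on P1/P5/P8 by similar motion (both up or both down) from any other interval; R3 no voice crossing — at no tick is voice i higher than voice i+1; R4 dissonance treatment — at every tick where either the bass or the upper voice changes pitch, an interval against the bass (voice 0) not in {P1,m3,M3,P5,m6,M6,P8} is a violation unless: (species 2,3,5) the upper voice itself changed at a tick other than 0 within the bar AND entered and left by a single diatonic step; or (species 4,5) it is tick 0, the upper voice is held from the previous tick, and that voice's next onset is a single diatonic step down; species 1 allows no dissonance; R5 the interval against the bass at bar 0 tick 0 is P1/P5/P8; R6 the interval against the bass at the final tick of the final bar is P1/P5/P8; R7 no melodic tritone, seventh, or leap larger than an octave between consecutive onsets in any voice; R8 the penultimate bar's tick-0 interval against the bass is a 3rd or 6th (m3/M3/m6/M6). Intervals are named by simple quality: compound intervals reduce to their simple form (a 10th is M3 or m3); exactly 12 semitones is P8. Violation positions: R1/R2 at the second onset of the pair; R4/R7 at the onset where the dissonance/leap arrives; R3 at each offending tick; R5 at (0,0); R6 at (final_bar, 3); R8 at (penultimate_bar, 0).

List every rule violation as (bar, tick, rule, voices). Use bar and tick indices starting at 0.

(1, 0, R2, (0, 1))
(3, 0, R2, (0, 1))
(8, 0, R7, (1,))
(10, 0, R2, (0, 1))

bar 0: v0=G3 v1=G4 downbeat P8
bar 1: v0=E3 v1=B3 downbeat P5
bar 2: v0=F3 v1=A3 downbeat M3
bar 3: v0=D3 v1=A3 downbeat P5
bar 4: v0=F3 v1=A3 downbeat M3
bar 5: v0=G3 v1=E4 downbeat M6
bar 6: v0=E3 v1=G3 downbeat m3
bar 7: v0=G3 v1=E4 downbeat M6
bar 8: v0=A3 v1=F4 downbeat m6
bar 9: v0=F3 v1=D4 downbeat M6
bar 10: v0=G3 v1=G4 downbeat P8
  -> R2 @ bar 1 tick 0 v(0, 1): G3/E4 M6 -> E3/B3 P5 similar
  -> R2 @ bar 3 tick 0 v(0, 1): F3/D4 M6 -> D3/A3 P5 similar
  -> R7 @ bar 8 tick 0 v(1,): B3->F4 leap 6st
  -> R2 @ bar 10 tick 0 v(0, 1): F3/D4 M6 -> G3/G4 P8 similar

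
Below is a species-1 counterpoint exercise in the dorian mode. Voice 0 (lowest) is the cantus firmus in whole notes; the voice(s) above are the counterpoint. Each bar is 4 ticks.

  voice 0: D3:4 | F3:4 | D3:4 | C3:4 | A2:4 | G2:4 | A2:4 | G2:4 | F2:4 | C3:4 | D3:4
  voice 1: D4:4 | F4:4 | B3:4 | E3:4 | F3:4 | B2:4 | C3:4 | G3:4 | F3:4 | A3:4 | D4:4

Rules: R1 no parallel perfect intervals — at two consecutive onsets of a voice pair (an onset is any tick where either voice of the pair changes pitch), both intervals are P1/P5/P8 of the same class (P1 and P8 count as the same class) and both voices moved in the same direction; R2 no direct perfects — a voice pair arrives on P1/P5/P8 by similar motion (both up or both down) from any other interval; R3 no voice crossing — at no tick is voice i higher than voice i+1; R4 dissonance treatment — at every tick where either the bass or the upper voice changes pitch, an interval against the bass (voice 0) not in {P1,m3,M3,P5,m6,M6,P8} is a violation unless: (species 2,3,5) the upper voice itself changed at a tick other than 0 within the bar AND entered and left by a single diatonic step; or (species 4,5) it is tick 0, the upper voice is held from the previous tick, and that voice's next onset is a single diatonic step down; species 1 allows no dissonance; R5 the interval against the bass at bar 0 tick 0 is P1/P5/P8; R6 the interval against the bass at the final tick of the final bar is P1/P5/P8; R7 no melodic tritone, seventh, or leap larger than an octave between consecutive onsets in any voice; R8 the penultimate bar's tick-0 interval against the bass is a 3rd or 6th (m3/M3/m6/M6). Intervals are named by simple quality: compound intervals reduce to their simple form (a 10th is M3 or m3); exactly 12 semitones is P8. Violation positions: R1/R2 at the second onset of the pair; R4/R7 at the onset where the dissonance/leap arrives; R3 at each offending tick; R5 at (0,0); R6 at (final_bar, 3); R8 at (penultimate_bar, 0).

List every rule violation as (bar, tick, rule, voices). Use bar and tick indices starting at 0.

bar 0: v0=D3 v1=D4 downbeat P8
bar 1: v0=F3 v1=F4 downbeat P8
bar 2: v0=D3 v1=B3 downbeat M6
bar 3: v0=C3 v1=E3 downbeat M3
bar 4: v0=A2 v1=F3 downbeat m6
bar 5: v0=G2 v1=B2 downbeat M3
bar 6: v0=A2 v1=C3 downbeat m3
bar 7: v0=G2 v1=G3 downbeat P8
bar 8: v0=F2 v1=F3 downbeat P8
bar 9: v0=C3 v1=A3 downbeat M6
bar 10: v0=D3 v1=D4 downbeat P8
  -> R1 @ bar 1 tick 0 v(0, 1): D3/D4 P8 -> F3/F4 P8 similar
  -> R7 @ bar 2 tick 0 v(1,): F4->B3 leap 6st
  -> R7 @ bar 5 tick 0 v(1,): F3->B2 leap 6st
  -> R1 @ bar 8 tick 0 v(0, 1): G2/G3 P8 -> F2/F3 P8 similar
  -> R2 @ bar 10 tick 0 v(0, 1): C3/A3 M6 -> D3/D4 P8 similar

(1, 0, R1, (0, 1))
(2, 0, R7, (1,))
(5, 0, R7, (1,))
(8, 0, R1, (0, 1))
(10, 0, R2, (0, 1))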